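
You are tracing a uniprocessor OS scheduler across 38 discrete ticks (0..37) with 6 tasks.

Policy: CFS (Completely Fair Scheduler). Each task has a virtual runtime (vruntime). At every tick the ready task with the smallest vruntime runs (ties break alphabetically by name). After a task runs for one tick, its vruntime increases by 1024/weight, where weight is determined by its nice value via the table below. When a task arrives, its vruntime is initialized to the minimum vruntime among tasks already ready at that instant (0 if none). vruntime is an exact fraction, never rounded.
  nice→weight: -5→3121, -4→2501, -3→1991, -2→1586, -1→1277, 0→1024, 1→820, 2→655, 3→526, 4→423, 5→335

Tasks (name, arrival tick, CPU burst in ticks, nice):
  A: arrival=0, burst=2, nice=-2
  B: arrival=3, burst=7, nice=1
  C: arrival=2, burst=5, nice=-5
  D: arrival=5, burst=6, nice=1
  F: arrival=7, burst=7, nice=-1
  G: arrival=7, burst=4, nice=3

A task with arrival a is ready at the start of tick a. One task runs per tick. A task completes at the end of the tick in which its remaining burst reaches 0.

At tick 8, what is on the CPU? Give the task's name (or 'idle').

running at tick 8 = F

t=0: vr[A=0] → run A
t=1: vr[A=512/793] → run A
t=2: vr[C=0] → run C
t=3: vr[B=1024/3121 C=1024/3121] → run B
t=4: vr[B=1008896/639805 C=1024/3121] → run C
t=5: vr[B=1008896/639805 C=2048/3121 D=2048/3121] → run C
t=6: vr[B=1008896/639805 C=3072/3121 D=2048/3121] → run D
t=7: vr[B=1008896/639805 C=3072/3121 D=1218816/639805 F=3072/3121 G=3072/3121] → run C
t=8: vr[B=1008896/639805 C=4096/3121 D=1218816/639805 F=3072/3121 G=3072/3121] → run F
t=9: vr[B=1008896/639805 C=4096/3121 D=1218816/639805 F=7118848/3985517 G=3072/3121] → run G
t=10: vr[B=1008896/639805 C=4096/3121 D=1218816/639805 F=7118848/3985517 G=2405888/820823] → run C
t=11: vr[B=1008896/639805 D=1218816/639805 F=7118848/3985517 G=2405888/820823] → run B
t=12: vr[B=1807872/639805 D=1218816/639805 F=7118848/3985517 G=2405888/820823] → run F
t=13: vr[B=1807872/639805 D=1218816/639805 F=10314752/3985517 G=2405888/820823] → run D
t=14: vr[B=1807872/639805 D=2017792/639805 F=10314752/3985517 G=2405888/820823] → run F
t=15: vr[B=1807872/639805 D=2017792/639805 F=13510656/3985517 G=2405888/820823] → run B
t=16: vr[B=2606848/639805 D=2017792/639805 F=13510656/3985517 G=2405888/820823] → run G
t=17: vr[B=2606848/639805 D=2017792/639805 F=13510656/3985517 G=4003840/820823] → run D
t=18: vr[B=2606848/639805 D=2816768/639805 F=13510656/3985517 G=4003840/820823] → run F
t=19: vr[B=2606848/639805 D=2816768/639805 F=16706560/3985517 G=4003840/820823] → run B
t=20: vr[B=3405824/639805 D=2816768/639805 F=16706560/3985517 G=4003840/820823] → run F
t=21: vr[B=3405824/639805 D=2816768/639805 F=19902464/3985517 G=4003840/820823] → run D
t=22: vr[B=3405824/639805 D=3615744/639805 F=19902464/3985517 G=4003840/820823] → run G
t=23: vr[B=3405824/639805 D=3615744/639805 F=19902464/3985517 G=5601792/820823] → run F
t=24: vr[B=3405824/639805 D=3615744/639805 F=23098368/3985517 G=5601792/820823] → run B
t=25: vr[B=840960/127961 D=3615744/639805 F=23098368/3985517 G=5601792/820823] → run D
t=26: vr[B=840960/127961 D=882944/127961 F=23098368/3985517 G=5601792/820823] → run F
t=27: vr[B=840960/127961 D=882944/127961 G=5601792/820823] → run B
t=28: vr[B=5003776/639805 D=882944/127961 G=5601792/820823] → run G
t=29: vr[B=5003776/639805 D=882944/127961] → run D
t=30: vr[B=5003776/639805] → run B
t=31: (idle)
t=32: (idle)
t=33: (idle)
t=34: (idle)
t=35: (idle)
t=36: (idle)
t=37: (idle)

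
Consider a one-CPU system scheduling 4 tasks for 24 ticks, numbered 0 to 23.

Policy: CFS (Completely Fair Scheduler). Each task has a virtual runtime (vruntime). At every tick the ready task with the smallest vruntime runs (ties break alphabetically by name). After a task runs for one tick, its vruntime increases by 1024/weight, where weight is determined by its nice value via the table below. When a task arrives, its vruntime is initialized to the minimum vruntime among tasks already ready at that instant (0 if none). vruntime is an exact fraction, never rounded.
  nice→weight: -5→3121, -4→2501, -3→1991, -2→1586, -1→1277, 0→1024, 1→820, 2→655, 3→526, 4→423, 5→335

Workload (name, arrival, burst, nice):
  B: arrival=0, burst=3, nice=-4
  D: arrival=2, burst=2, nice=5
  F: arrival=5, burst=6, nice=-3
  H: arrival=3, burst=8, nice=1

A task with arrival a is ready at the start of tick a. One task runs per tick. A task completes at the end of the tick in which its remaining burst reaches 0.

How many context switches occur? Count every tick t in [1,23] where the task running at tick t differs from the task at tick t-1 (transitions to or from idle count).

t=0: vr[B=0] → run B
t=1: vr[B=1024/2501] → run B
t=2: vr[B=2048/2501 D=2048/2501] → run B
t=3: vr[D=2048/2501 H=2048/2501] → run D
t=4: vr[D=3247104/837835 H=2048/2501] → run H
t=5: vr[D=3247104/837835 F=25856/12505 H=25856/12505] → run F
t=6: vr[D=3247104/837835 F=64284416/24897455 H=25856/12505] → run H
t=7: vr[D=3247104/837835 F=64284416/24897455 H=41472/12505] → run F
t=8: vr[D=3247104/837835 F=77089536/24897455 H=41472/12505] → run F
t=9: vr[D=3247104/837835 F=89894656/24897455 H=41472/12505] → run H
t=10: vr[D=3247104/837835 F=89894656/24897455 H=57088/12505] → run F
t=11: vr[D=3247104/837835 F=102699776/24897455 H=57088/12505] → run D
t=12: vr[F=102699776/24897455 H=57088/12505] → run F
t=13: vr[F=115504896/24897455 H=57088/12505] → run H
t=14: vr[F=115504896/24897455 H=72704/12505] → run F
t=15: vr[H=72704/12505] → run H
t=16: vr[H=17664/2501] → run H
t=17: vr[H=103936/12505] → run H
t=18: vr[H=119552/12505] → run H
t=19: (idle)
t=20: (idle)
t=21: (idle)
t=22: (idle)
t=23: (idle)

context switches = 13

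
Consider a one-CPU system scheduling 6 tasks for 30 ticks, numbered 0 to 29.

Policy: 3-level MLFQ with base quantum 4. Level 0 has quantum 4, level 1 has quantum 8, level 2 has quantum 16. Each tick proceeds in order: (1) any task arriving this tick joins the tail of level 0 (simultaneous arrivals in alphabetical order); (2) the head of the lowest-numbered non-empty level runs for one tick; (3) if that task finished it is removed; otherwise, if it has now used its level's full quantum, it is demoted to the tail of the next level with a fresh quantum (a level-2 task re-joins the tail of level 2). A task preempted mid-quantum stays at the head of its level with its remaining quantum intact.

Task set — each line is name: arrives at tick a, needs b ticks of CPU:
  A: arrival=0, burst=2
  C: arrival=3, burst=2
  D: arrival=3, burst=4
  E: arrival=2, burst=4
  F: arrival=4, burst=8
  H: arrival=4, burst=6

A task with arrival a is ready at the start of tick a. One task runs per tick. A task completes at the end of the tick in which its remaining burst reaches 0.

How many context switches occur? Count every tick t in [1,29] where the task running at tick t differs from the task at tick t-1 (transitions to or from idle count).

t=0: L0/L1/L2 = A/-/- → run A
t=1: L0/L1/L2 = A/-/- → run A
t=2: L0/L1/L2 = E/-/- → run E
t=3: L0/L1/L2 = ECD/-/- → run E
t=4: L0/L1/L2 = ECDFH/-/- → run E
t=5: L0/L1/L2 = ECDFH/-/- → run E
t=6: L0/L1/L2 = CDFH/-/- → run C
t=7: L0/L1/L2 = CDFH/-/- → run C
t=8: L0/L1/L2 = DFH/-/- → run D
t=9: L0/L1/L2 = DFH/-/- → run D
t=10: L0/L1/L2 = DFH/-/- → run D
t=11: L0/L1/L2 = DFH/-/- → run D
t=12: L0/L1/L2 = FH/-/- → run F
t=13: L0/L1/L2 = FH/-/- → run F
t=14: L0/L1/L2 = FH/-/- → run F
t=15: L0/L1/L2 = FH/-/- → run F
t=16: L0/L1/L2 = H/F/- → run H
t=17: L0/L1/L2 = H/F/- → run H
t=18: L0/L1/L2 = H/F/- → run H
t=19: L0/L1/L2 = H/F/- → run H
t=20: L0/L1/L2 = -/FH/- → run F
t=21: L0/L1/L2 = -/FH/- → run F
t=22: L0/L1/L2 = -/FH/- → run F
t=23: L0/L1/L2 = -/FH/- → run F
t=24: L0/L1/L2 = -/H/- → run H
t=25: L0/L1/L2 = -/H/- → run H
t=26: (idle)
t=27: (idle)
t=28: (idle)
t=29: (idle)

context switches = 8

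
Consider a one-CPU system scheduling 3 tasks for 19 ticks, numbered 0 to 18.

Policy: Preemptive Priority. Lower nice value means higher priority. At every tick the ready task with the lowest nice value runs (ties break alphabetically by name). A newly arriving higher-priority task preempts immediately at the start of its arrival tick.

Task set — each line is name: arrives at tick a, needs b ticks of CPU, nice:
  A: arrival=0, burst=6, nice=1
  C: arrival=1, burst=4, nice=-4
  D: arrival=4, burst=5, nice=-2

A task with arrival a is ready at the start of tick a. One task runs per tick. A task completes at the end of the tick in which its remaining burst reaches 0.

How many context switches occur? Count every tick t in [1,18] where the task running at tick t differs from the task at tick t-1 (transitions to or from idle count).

context switches = 4

t=0: ready={A} → run A
t=1: ready={A,C} → run C
t=2: ready={A,C} → run C
t=3: ready={A,C} → run C
t=4: ready={A,C,D} → run C
t=5: ready={A,D} → run D
t=6: ready={A,D} → run D
t=7: ready={A,D} → run D
t=8: ready={A,D} → run D
t=9: ready={A,D} → run D
t=10: ready={A} → run A
t=11: ready={A} → run A
t=12: ready={A} → run A
t=13: ready={A} → run A
t=14: ready={A} → run A
t=15: (idle)
t=16: (idle)
t=17: (idle)
t=18: (idle)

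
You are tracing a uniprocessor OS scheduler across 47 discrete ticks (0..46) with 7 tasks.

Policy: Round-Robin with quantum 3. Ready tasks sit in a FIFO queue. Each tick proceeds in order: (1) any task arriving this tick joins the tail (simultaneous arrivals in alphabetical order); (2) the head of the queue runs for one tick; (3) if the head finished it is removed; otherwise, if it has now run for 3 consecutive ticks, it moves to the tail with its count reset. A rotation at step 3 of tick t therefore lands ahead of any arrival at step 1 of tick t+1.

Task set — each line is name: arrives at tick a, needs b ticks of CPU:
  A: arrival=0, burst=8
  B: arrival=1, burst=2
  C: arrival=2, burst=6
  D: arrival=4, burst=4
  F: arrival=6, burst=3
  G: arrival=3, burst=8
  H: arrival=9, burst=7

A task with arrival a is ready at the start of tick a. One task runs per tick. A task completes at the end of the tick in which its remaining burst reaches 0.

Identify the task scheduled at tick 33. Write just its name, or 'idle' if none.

t=0: queue=[A] q_used=0 → run A
t=1: queue=[A,B] q_used=1 → run A
t=2: queue=[A,B,C] q_used=2 → run A
t=3: queue=[B,C,A,G] q_used=0 → run B
t=4: queue=[B,C,A,G,D] q_used=1 → run B
t=5: queue=[C,A,G,D] q_used=0 → run C
t=6: queue=[C,A,G,D,F] q_used=1 → run C
t=7: queue=[C,A,G,D,F] q_used=2 → run C
t=8: queue=[A,G,D,F,C] q_used=0 → run A
t=9: queue=[A,G,D,F,C,H] q_used=1 → run A
t=10: queue=[A,G,D,F,C,H] q_used=2 → run A
t=11: queue=[G,D,F,C,H,A] q_used=0 → run G
t=12: queue=[G,D,F,C,H,A] q_used=1 → run G
t=13: queue=[G,D,F,C,H,A] q_used=2 → run G
t=14: queue=[D,F,C,H,A,G] q_used=0 → run D
t=15: queue=[D,F,C,H,A,G] q_used=1 → run D
t=16: queue=[D,F,C,H,A,G] q_used=2 → run D
t=17: queue=[F,C,H,A,G,D] q_used=0 → run F
t=18: queue=[F,C,H,A,G,D] q_used=1 → run F
t=19: queue=[F,C,H,A,G,D] q_used=2 → run F
t=20: queue=[C,H,A,G,D] q_used=0 → run C
t=21: queue=[C,H,A,G,D] q_used=1 → run C
t=22: queue=[C,H,A,G,D] q_used=2 → run C
t=23: queue=[H,A,G,D] q_used=0 → run H
t=24: queue=[H,A,G,D] q_used=1 → run H
t=25: queue=[H,A,G,D] q_used=2 → run H
t=26: queue=[A,G,D,H] q_used=0 → run A
t=27: queue=[A,G,D,H] q_used=1 → run A
t=28: queue=[G,D,H] q_used=0 → run G
t=29: queue=[G,D,H] q_used=1 → run G
t=30: queue=[G,D,H] q_used=2 → run G
t=31: queue=[D,H,G] q_used=0 → run D
t=32: queue=[H,G] q_used=0 → run H
t=33: queue=[H,G] q_used=1 → run H
t=34: queue=[H,G] q_used=2 → run H
t=35: queue=[G,H] q_used=0 → run G
t=36: queue=[G,H] q_used=1 → run G
t=37: queue=[H] q_used=0 → run H
t=38: (idle)
t=39: (idle)
t=40: (idle)
t=41: (idle)
t=42: (idle)
t=43: (idle)
t=44: (idle)
t=45: (idle)
t=46: (idle)

running at tick 33 = H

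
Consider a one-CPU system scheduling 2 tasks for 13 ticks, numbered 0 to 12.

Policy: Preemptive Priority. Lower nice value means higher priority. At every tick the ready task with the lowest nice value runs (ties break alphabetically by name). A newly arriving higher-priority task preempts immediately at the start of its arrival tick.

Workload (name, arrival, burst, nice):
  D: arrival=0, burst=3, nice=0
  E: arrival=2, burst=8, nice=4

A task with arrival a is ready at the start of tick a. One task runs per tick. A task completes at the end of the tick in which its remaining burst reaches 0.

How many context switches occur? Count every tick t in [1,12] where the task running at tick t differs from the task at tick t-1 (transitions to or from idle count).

t=0: ready={D} → run D
t=1: ready={D} → run D
t=2: ready={D,E} → run D
t=3: ready={E} → run E
t=4: ready={E} → run E
t=5: ready={E} → run E
t=6: ready={E} → run E
t=7: ready={E} → run E
t=8: ready={E} → run E
t=9: ready={E} → run E
t=10: ready={E} → run E
t=11: (idle)
t=12: (idle)

context switches = 2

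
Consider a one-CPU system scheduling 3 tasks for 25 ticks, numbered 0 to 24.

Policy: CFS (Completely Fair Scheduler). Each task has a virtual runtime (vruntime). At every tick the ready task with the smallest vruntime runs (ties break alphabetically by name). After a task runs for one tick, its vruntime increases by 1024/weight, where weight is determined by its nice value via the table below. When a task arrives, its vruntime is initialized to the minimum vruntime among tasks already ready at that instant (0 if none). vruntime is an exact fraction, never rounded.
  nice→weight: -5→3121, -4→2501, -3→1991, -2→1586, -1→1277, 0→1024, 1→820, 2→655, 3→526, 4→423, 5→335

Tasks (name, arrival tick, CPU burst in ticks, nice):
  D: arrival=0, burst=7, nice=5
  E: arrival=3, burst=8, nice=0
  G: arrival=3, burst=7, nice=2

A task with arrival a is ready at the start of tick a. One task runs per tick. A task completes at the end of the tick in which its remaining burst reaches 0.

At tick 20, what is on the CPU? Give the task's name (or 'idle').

t=0: vr[D=0] → run D
t=1: vr[D=1024/335] → run D
t=2: vr[D=2048/335] → run D
t=3: vr[D=3072/335 E=3072/335 G=3072/335] → run D
t=4: vr[D=4096/335 E=3072/335 G=3072/335] → run E
t=5: vr[D=4096/335 E=3407/335 G=3072/335] → run G
t=6: vr[D=4096/335 E=3407/335 G=94208/8777] → run E
t=7: vr[D=4096/335 E=3742/335 G=94208/8777] → run G
t=8: vr[D=4096/335 E=3742/335 G=539648/43885] → run E
t=9: vr[D=4096/335 E=4077/335 G=539648/43885] → run E
t=10: vr[D=4096/335 E=4412/335 G=539648/43885] → run D
t=11: vr[D=1024/67 E=4412/335 G=539648/43885] → run G
t=12: vr[D=1024/67 E=4412/335 G=608256/43885] → run E
t=13: vr[D=1024/67 E=4747/335 G=608256/43885] → run G
t=14: vr[D=1024/67 E=4747/335 G=676864/43885] → run E
t=15: vr[D=1024/67 E=5082/335 G=676864/43885] → run E
t=16: vr[D=1024/67 E=5417/335 G=676864/43885] → run D
t=17: vr[D=6144/335 E=5417/335 G=676864/43885] → run G
t=18: vr[D=6144/335 E=5417/335 G=745472/43885] → run E
t=19: vr[D=6144/335 G=745472/43885] → run G
t=20: vr[D=6144/335 G=162816/8777] → run D
t=21: vr[G=162816/8777] → run G
t=22: (idle)
t=23: (idle)
t=24: (idle)

running at tick 20 = D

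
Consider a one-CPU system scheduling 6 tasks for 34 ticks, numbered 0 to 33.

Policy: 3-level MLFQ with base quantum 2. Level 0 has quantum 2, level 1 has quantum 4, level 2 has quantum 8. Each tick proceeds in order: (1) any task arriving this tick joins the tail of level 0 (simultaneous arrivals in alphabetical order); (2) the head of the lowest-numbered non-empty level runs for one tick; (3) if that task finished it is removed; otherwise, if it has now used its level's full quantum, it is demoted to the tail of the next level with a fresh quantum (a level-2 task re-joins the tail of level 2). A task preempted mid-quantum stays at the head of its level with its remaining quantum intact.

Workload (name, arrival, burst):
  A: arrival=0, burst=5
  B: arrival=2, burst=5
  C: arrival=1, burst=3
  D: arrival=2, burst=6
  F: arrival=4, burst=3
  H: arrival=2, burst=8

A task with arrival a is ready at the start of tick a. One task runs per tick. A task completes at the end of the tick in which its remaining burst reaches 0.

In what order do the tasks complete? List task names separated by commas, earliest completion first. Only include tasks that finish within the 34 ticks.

completion order = A, C, B, D, F, H

t=0: L0/L1/L2 = A/-/- → run A
t=1: L0/L1/L2 = AC/-/- → run A
t=2: L0/L1/L2 = CBDH/A/- → run C
t=3: L0/L1/L2 = CBDH/A/- → run C
t=4: L0/L1/L2 = BDHF/AC/- → run B
t=5: L0/L1/L2 = BDHF/AC/- → run B
t=6: L0/L1/L2 = DHF/ACB/- → run D
t=7: L0/L1/L2 = DHF/ACB/- → run D
t=8: L0/L1/L2 = HF/ACBD/- → run H
t=9: L0/L1/L2 = HF/ACBD/- → run H
t=10: L0/L1/L2 = F/ACBDH/- → run F
t=11: L0/L1/L2 = F/ACBDH/- → run F
t=12: L0/L1/L2 = -/ACBDHF/- → run A
t=13: L0/L1/L2 = -/ACBDHF/- → run A
t=14: L0/L1/L2 = -/ACBDHF/- → run A
t=15: L0/L1/L2 = -/CBDHF/- → run C
t=16: L0/L1/L2 = -/BDHF/- → run B
t=17: L0/L1/L2 = -/BDHF/- → run B
t=18: L0/L1/L2 = -/BDHF/- → run B
t=19: L0/L1/L2 = -/DHF/- → run D
t=20: L0/L1/L2 = -/DHF/- → run D
t=21: L0/L1/L2 = -/DHF/- → run D
t=22: L0/L1/L2 = -/DHF/- → run D
t=23: L0/L1/L2 = -/HF/- → run H
t=24: L0/L1/L2 = -/HF/- → run H
t=25: L0/L1/L2 = -/HF/- → run H
t=26: L0/L1/L2 = -/HF/- → run H
t=27: L0/L1/L2 = -/F/H → run F
t=28: L0/L1/L2 = -/-/H → run H
t=29: L0/L1/L2 = -/-/H → run H
t=30: (idle)
t=31: (idle)
t=32: (idle)
t=33: (idle)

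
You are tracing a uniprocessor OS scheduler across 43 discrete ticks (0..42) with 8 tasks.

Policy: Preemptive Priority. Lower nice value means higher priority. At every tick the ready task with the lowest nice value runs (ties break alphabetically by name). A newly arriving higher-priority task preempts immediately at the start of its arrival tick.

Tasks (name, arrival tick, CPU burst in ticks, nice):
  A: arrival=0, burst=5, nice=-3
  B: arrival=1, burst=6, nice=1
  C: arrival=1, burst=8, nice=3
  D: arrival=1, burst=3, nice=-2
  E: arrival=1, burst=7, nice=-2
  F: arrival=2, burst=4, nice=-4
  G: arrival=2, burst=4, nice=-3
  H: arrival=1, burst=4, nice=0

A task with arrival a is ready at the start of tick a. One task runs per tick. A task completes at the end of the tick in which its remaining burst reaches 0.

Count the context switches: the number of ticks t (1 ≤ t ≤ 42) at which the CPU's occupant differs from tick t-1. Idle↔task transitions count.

context switches = 9

t=0: ready={A} → run A
t=1: ready={A,B,C,D,E,H} → run A
t=2: ready={A,B,C,D,E,F,G,H} → run F
t=3: ready={A,B,C,D,E,F,G,H} → run F
t=4: ready={A,B,C,D,E,F,G,H} → run F
t=5: ready={A,B,C,D,E,F,G,H} → run F
t=6: ready={A,B,C,D,E,G,H} → run A
t=7: ready={A,B,C,D,E,G,H} → run A
t=8: ready={A,B,C,D,E,G,H} → run A
t=9: ready={B,C,D,E,G,H} → run G
t=10: ready={B,C,D,E,G,H} → run G
t=11: ready={B,C,D,E,G,H} → run G
t=12: ready={B,C,D,E,G,H} → run G
t=13: ready={B,C,D,E,H} → run D
t=14: ready={B,C,D,E,H} → run D
t=15: ready={B,C,D,E,H} → run D
t=16: ready={B,C,E,H} → run E
t=17: ready={B,C,E,H} → run E
t=18: ready={B,C,E,H} → run E
t=19: ready={B,C,E,H} → run E
t=20: ready={B,C,E,H} → run E
t=21: ready={B,C,E,H} → run E
t=22: ready={B,C,E,H} → run E
t=23: ready={B,C,H} → run H
t=24: ready={B,C,H} → run H
t=25: ready={B,C,H} → run H
t=26: ready={B,C,H} → run H
t=27: ready={B,C} → run B
t=28: ready={B,C} → run B
t=29: ready={B,C} → run B
t=30: ready={B,C} → run B
t=31: ready={B,C} → run B
t=32: ready={B,C} → run B
t=33: ready={C} → run C
t=34: ready={C} → run C
t=35: ready={C} → run C
t=36: ready={C} → run C
t=37: ready={C} → run C
t=38: ready={C} → run C
t=39: ready={C} → run C
t=40: ready={C} → run C
t=41: (idle)
t=42: (idle)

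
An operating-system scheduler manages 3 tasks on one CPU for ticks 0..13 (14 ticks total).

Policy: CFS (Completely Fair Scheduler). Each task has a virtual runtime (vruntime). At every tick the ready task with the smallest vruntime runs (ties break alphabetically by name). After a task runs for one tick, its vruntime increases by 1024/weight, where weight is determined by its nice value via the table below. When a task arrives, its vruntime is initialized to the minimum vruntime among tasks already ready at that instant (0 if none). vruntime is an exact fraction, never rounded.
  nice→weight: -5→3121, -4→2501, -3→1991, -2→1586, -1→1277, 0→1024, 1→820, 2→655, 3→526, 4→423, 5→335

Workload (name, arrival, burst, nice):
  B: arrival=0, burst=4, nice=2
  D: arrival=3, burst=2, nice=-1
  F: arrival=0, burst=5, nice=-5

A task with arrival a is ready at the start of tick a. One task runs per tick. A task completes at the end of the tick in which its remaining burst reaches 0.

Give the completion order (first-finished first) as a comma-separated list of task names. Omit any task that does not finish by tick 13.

completion order = F, D, B

t=0: vr[B=0 F=0] → run B
t=1: vr[B=1024/655 F=0] → run F
t=2: vr[B=1024/655 F=1024/3121] → run F
t=3: vr[B=1024/655 D=2048/3121 F=2048/3121] → run D
t=4: vr[B=1024/655 D=5811200/3985517 F=2048/3121] → run F
t=5: vr[B=1024/655 D=5811200/3985517 F=3072/3121] → run F
t=6: vr[B=1024/655 D=5811200/3985517 F=4096/3121] → run F
t=7: vr[B=1024/655 D=5811200/3985517] → run D
t=8: vr[B=1024/655] → run B
t=9: vr[B=2048/655] → run B
t=10: vr[B=3072/655] → run B
t=11: (idle)
t=12: (idle)
t=13: (idle)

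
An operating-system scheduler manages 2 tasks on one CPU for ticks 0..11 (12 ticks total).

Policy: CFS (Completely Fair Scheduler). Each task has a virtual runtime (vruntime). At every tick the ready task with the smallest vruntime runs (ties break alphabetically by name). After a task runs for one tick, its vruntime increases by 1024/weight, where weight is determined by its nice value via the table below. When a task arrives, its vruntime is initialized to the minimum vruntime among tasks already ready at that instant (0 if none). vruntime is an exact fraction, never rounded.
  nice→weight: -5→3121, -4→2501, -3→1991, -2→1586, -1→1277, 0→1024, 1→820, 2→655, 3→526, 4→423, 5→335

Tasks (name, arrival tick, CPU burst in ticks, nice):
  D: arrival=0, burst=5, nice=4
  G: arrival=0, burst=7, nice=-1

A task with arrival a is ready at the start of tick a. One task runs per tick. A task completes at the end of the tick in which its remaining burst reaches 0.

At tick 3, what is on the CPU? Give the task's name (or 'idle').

t=0: vr[D=0 G=0] → run D
t=1: vr[D=1024/423 G=0] → run G
t=2: vr[D=1024/423 G=1024/1277] → run G
t=3: vr[D=1024/423 G=2048/1277] → run G
t=4: vr[D=1024/423 G=3072/1277] → run G
t=5: vr[D=1024/423 G=4096/1277] → run D
t=6: vr[D=2048/423 G=4096/1277] → run G
t=7: vr[D=2048/423 G=5120/1277] → run G
t=8: vr[D=2048/423 G=6144/1277] → run G
t=9: vr[D=2048/423] → run D
t=10: vr[D=1024/141] → run D
t=11: vr[D=4096/423] → run D

running at tick 3 = G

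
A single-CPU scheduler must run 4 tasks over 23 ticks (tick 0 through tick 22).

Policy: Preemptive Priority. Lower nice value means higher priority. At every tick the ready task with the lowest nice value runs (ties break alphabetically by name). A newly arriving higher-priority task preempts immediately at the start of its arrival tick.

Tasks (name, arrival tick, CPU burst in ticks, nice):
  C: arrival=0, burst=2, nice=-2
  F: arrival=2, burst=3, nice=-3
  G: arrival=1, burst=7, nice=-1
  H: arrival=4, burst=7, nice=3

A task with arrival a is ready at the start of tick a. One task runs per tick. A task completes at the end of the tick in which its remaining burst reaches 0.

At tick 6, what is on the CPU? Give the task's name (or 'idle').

t=0: ready={C} → run C
t=1: ready={C,G} → run C
t=2: ready={F,G} → run F
t=3: ready={F,G} → run F
t=4: ready={F,G,H} → run F
t=5: ready={G,H} → run G
t=6: ready={G,H} → run G
t=7: ready={G,H} → run G
t=8: ready={G,H} → run G
t=9: ready={G,H} → run G
t=10: ready={G,H} → run G
t=11: ready={G,H} → run G
t=12: ready={H} → run H
t=13: ready={H} → run H
t=14: ready={H} → run H
t=15: ready={H} → run H
t=16: ready={H} → run H
t=17: ready={H} → run H
t=18: ready={H} → run H
t=19: (idle)
t=20: (idle)
t=21: (idle)
t=22: (idle)

running at tick 6 = G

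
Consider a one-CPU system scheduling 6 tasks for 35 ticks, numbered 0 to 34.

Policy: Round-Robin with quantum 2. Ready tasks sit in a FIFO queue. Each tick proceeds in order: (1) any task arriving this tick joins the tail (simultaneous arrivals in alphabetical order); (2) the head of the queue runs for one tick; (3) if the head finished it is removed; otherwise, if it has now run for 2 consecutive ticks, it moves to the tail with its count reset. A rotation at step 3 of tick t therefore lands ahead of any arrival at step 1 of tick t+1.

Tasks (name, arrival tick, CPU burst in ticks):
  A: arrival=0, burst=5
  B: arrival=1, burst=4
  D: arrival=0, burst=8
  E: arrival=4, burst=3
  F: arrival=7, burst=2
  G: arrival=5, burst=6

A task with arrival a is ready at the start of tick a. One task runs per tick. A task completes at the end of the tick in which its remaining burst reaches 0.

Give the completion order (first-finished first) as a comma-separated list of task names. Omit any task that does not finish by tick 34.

completion order = B, F, A, E, D, G

t=0: queue=[A,D] q_used=0 → run A
t=1: queue=[A,D,B] q_used=1 → run A
t=2: queue=[D,B,A] q_used=0 → run D
t=3: queue=[D,B,A] q_used=1 → run D
t=4: queue=[B,A,D,E] q_used=0 → run B
t=5: queue=[B,A,D,E,G] q_used=1 → run B
t=6: queue=[A,D,E,G,B] q_used=0 → run A
t=7: queue=[A,D,E,G,B,F] q_used=1 → run A
t=8: queue=[D,E,G,B,F,A] q_used=0 → run D
t=9: queue=[D,E,G,B,F,A] q_used=1 → run D
t=10: queue=[E,G,B,F,A,D] q_used=0 → run E
t=11: queue=[E,G,B,F,A,D] q_used=1 → run E
t=12: queue=[G,B,F,A,D,E] q_used=0 → run G
t=13: queue=[G,B,F,A,D,E] q_used=1 → run G
t=14: queue=[B,F,A,D,E,G] q_used=0 → run B
t=15: queue=[B,F,A,D,E,G] q_used=1 → run B
t=16: queue=[F,A,D,E,G] q_used=0 → run F
t=17: queue=[F,A,D,E,G] q_used=1 → run F
t=18: queue=[A,D,E,G] q_used=0 → run A
t=19: queue=[D,E,G] q_used=0 → run D
t=20: queue=[D,E,G] q_used=1 → run D
t=21: queue=[E,G,D] q_used=0 → run E
t=22: queue=[G,D] q_used=0 → run G
t=23: queue=[G,D] q_used=1 → run G
t=24: queue=[D,G] q_used=0 → run D
t=25: queue=[D,G] q_used=1 → run D
t=26: queue=[G] q_used=0 → run G
t=27: queue=[G] q_used=1 → run G
t=28: (idle)
t=29: (idle)
t=30: (idle)
t=31: (idle)
t=32: (idle)
t=33: (idle)
t=34: (idle)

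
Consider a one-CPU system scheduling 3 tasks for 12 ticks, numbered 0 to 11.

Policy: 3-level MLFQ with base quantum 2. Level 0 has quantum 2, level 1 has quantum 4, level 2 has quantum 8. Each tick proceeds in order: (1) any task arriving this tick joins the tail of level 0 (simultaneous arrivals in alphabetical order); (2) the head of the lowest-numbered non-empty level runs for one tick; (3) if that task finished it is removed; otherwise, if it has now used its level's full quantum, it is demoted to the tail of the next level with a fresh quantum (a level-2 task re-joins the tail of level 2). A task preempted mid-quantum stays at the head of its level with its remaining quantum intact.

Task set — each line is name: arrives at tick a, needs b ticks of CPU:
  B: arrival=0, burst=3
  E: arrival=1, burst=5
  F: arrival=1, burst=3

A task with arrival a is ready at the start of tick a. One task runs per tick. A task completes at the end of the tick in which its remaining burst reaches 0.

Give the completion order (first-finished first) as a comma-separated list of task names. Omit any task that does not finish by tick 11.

t=0: L0/L1/L2 = B/-/- → run B
t=1: L0/L1/L2 = BEF/-/- → run B
t=2: L0/L1/L2 = EF/B/- → run E
t=3: L0/L1/L2 = EF/B/- → run E
t=4: L0/L1/L2 = F/BE/- → run F
t=5: L0/L1/L2 = F/BE/- → run F
t=6: L0/L1/L2 = -/BEF/- → run B
t=7: L0/L1/L2 = -/EF/- → run E
t=8: L0/L1/L2 = -/EF/- → run E
t=9: L0/L1/L2 = -/EF/- → run E
t=10: L0/L1/L2 = -/F/- → run F
t=11: (idle)

completion order = B, E, F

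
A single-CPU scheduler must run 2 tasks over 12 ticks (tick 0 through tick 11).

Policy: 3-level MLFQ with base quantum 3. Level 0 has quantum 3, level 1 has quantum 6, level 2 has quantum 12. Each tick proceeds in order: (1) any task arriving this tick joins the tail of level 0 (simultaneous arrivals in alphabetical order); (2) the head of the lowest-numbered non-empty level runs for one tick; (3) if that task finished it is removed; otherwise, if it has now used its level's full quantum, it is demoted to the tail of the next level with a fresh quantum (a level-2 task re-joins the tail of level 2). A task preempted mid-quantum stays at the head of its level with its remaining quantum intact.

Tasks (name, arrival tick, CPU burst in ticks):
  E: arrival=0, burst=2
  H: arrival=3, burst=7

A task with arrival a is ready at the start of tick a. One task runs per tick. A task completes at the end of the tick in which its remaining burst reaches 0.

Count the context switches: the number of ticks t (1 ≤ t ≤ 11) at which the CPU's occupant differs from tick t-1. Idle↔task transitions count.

context switches = 3

t=0: L0/L1/L2 = E/-/- → run E
t=1: L0/L1/L2 = E/-/- → run E
t=2: (idle)
t=3: L0/L1/L2 = H/-/- → run H
t=4: L0/L1/L2 = H/-/- → run H
t=5: L0/L1/L2 = H/-/- → run H
t=6: L0/L1/L2 = -/H/- → run H
t=7: L0/L1/L2 = -/H/- → run H
t=8: L0/L1/L2 = -/H/- → run H
t=9: L0/L1/L2 = -/H/- → run H
t=10: (idle)
t=11: (idle)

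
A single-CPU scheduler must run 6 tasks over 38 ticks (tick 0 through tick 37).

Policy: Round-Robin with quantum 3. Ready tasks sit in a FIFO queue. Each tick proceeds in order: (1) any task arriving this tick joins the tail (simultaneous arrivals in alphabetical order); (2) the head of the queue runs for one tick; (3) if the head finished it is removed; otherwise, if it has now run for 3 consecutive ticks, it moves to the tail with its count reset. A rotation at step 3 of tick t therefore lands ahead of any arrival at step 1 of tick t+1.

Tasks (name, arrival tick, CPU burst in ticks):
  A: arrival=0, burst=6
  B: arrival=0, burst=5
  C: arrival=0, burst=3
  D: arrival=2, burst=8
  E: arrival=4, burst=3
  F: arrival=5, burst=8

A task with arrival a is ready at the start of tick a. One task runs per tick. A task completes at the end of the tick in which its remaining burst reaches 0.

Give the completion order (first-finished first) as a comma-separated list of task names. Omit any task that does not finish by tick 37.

t=0: queue=[A,B,C] q_used=0 → run A
t=1: queue=[A,B,C] q_used=1 → run A
t=2: queue=[A,B,C,D] q_used=2 → run A
t=3: queue=[B,C,D,A] q_used=0 → run B
t=4: queue=[B,C,D,A,E] q_used=1 → run B
t=5: queue=[B,C,D,A,E,F] q_used=2 → run B
t=6: queue=[C,D,A,E,F,B] q_used=0 → run C
t=7: queue=[C,D,A,E,F,B] q_used=1 → run C
t=8: queue=[C,D,A,E,F,B] q_used=2 → run C
t=9: queue=[D,A,E,F,B] q_used=0 → run D
t=10: queue=[D,A,E,F,B] q_used=1 → run D
t=11: queue=[D,A,E,F,B] q_used=2 → run D
t=12: queue=[A,E,F,B,D] q_used=0 → run A
t=13: queue=[A,E,F,B,D] q_used=1 → run A
t=14: queue=[A,E,F,B,D] q_used=2 → run A
t=15: queue=[E,F,B,D] q_used=0 → run E
t=16: queue=[E,F,B,D] q_used=1 → run E
t=17: queue=[E,F,B,D] q_used=2 → run E
t=18: queue=[F,B,D] q_used=0 → run F
t=19: queue=[F,B,D] q_used=1 → run F
t=20: queue=[F,B,D] q_used=2 → run F
t=21: queue=[B,D,F] q_used=0 → run B
t=22: queue=[B,D,F] q_used=1 → run B
t=23: queue=[D,F] q_used=0 → run D
t=24: queue=[D,F] q_used=1 → run D
t=25: queue=[D,F] q_used=2 → run D
t=26: queue=[F,D] q_used=0 → run F
t=27: queue=[F,D] q_used=1 → run F
t=28: queue=[F,D] q_used=2 → run F
t=29: queue=[D,F] q_used=0 → run D
t=30: queue=[D,F] q_used=1 → run D
t=31: queue=[F] q_used=0 → run F
t=32: queue=[F] q_used=1 → run F
t=33: (idle)
t=34: (idle)
t=35: (idle)
t=36: (idle)
t=37: (idle)

completion order = C, A, E, B, D, F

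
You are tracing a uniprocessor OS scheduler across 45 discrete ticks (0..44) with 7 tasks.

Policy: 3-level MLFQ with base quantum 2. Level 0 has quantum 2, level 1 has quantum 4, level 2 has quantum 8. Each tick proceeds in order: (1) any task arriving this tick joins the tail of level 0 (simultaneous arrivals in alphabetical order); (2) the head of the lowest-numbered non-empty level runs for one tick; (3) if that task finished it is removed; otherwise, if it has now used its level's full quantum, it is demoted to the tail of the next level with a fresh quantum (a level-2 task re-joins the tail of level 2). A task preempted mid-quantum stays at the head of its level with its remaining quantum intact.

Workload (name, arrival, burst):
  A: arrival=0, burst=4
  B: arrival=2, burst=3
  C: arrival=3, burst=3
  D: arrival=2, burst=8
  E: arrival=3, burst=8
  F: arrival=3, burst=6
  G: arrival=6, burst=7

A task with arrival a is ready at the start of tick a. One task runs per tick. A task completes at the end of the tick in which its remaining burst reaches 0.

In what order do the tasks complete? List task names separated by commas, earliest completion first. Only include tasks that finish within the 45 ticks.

t=0: L0/L1/L2 = A/-/- → run A
t=1: L0/L1/L2 = A/-/- → run A
t=2: L0/L1/L2 = BD/A/- → run B
t=3: L0/L1/L2 = BDCEF/A/- → run B
t=4: L0/L1/L2 = DCEF/AB/- → run D
t=5: L0/L1/L2 = DCEF/AB/- → run D
t=6: L0/L1/L2 = CEFG/ABD/- → run C
t=7: L0/L1/L2 = CEFG/ABD/- → run C
t=8: L0/L1/L2 = EFG/ABDC/- → run E
t=9: L0/L1/L2 = EFG/ABDC/- → run E
t=10: L0/L1/L2 = FG/ABDCE/- → run F
t=11: L0/L1/L2 = FG/ABDCE/- → run F
t=12: L0/L1/L2 = G/ABDCEF/- → run G
t=13: L0/L1/L2 = G/ABDCEF/- → run G
t=14: L0/L1/L2 = -/ABDCEFG/- → run A
t=15: L0/L1/L2 = -/ABDCEFG/- → run A
t=16: L0/L1/L2 = -/BDCEFG/- → run B
t=17: L0/L1/L2 = -/DCEFG/- → run D
t=18: L0/L1/L2 = -/DCEFG/- → run D
t=19: L0/L1/L2 = -/DCEFG/- → run D
t=20: L0/L1/L2 = -/DCEFG/- → run D
t=21: L0/L1/L2 = -/CEFG/D → run C
t=22: L0/L1/L2 = -/EFG/D → run E
t=23: L0/L1/L2 = -/EFG/D → run E
t=24: L0/L1/L2 = -/EFG/D → run E
t=25: L0/L1/L2 = -/EFG/D → run E
t=26: L0/L1/L2 = -/FG/DE → run F
t=27: L0/L1/L2 = -/FG/DE → run F
t=28: L0/L1/L2 = -/FG/DE → run F
t=29: L0/L1/L2 = -/FG/DE → run F
t=30: L0/L1/L2 = -/G/DE → run G
t=31: L0/L1/L2 = -/G/DE → run G
t=32: L0/L1/L2 = -/G/DE → run G
t=33: L0/L1/L2 = -/G/DE → run G
t=34: L0/L1/L2 = -/-/DEG → run D
t=35: L0/L1/L2 = -/-/DEG → run D
t=36: L0/L1/L2 = -/-/EG → run E
t=37: L0/L1/L2 = -/-/EG → run E
t=38: L0/L1/L2 = -/-/G → run G
t=39: (idle)
t=40: (idle)
t=41: (idle)
t=42: (idle)
t=43: (idle)
t=44: (idle)

completion order = A, B, C, F, D, E, G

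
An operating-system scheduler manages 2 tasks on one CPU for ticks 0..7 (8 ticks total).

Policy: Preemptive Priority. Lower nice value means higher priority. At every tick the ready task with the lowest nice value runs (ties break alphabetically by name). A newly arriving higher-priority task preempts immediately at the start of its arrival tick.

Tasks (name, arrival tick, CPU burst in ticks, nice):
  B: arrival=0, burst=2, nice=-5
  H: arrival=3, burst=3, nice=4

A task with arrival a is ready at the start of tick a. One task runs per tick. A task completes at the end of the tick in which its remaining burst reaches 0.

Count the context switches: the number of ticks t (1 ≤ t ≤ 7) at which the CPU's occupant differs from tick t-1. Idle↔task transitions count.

context switches = 3

t=0: ready={B} → run B
t=1: ready={B} → run B
t=2: (idle)
t=3: ready={H} → run H
t=4: ready={H} → run H
t=5: ready={H} → run H
t=6: (idle)
t=7: (idle)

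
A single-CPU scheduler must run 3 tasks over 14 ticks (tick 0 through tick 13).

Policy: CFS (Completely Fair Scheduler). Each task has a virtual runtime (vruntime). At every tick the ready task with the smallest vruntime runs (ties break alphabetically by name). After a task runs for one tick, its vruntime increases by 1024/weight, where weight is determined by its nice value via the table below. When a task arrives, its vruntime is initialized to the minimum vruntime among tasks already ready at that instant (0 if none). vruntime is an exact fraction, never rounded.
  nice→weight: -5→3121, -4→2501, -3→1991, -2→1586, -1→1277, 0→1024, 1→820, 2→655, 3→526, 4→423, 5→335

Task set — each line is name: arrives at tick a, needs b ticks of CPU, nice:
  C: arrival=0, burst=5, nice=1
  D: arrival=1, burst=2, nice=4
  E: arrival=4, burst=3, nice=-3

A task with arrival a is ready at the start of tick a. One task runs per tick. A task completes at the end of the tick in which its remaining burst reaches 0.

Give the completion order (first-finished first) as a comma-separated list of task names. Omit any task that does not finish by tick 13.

completion order = D, E, C

t=0: vr[C=0] → run C
t=1: vr[C=256/205 D=256/205] → run C
t=2: vr[C=512/205 D=256/205] → run D
t=3: vr[C=512/205 D=318208/86715] → run C
t=4: vr[C=768/205 D=318208/86715 E=318208/86715] → run D
t=5: vr[C=768/205 E=318208/86715] → run E
t=6: vr[C=768/205 E=722348288/172649565] → run C
t=7: vr[C=1024/205 E=722348288/172649565] → run E
t=8: vr[C=1024/205 E=811144448/172649565] → run E
t=9: vr[C=1024/205] → run C
t=10: (idle)
t=11: (idle)
t=12: (idle)
t=13: (idle)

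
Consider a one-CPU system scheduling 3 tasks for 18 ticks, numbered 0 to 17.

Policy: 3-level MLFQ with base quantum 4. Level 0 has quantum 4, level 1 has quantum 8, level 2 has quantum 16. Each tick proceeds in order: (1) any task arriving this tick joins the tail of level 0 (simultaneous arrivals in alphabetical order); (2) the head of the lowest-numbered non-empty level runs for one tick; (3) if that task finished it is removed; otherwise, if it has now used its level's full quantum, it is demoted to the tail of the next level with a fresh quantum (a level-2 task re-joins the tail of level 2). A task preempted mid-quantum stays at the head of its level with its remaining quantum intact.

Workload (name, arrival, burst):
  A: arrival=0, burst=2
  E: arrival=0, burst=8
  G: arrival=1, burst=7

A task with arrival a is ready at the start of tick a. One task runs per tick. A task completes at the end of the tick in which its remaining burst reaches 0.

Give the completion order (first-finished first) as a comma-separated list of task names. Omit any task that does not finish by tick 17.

completion order = A, E, G

t=0: L0/L1/L2 = AE/-/- → run A
t=1: L0/L1/L2 = AEG/-/- → run A
t=2: L0/L1/L2 = EG/-/- → run E
t=3: L0/L1/L2 = EG/-/- → run E
t=4: L0/L1/L2 = EG/-/- → run E
t=5: L0/L1/L2 = EG/-/- → run E
t=6: L0/L1/L2 = G/E/- → run G
t=7: L0/L1/L2 = G/E/- → run G
t=8: L0/L1/L2 = G/E/- → run G
t=9: L0/L1/L2 = G/E/- → run G
t=10: L0/L1/L2 = -/EG/- → run E
t=11: L0/L1/L2 = -/EG/- → run E
t=12: L0/L1/L2 = -/EG/- → run E
t=13: L0/L1/L2 = -/EG/- → run E
t=14: L0/L1/L2 = -/G/- → run G
t=15: L0/L1/L2 = -/G/- → run G
t=16: L0/L1/L2 = -/G/- → run G
t=17: (idle)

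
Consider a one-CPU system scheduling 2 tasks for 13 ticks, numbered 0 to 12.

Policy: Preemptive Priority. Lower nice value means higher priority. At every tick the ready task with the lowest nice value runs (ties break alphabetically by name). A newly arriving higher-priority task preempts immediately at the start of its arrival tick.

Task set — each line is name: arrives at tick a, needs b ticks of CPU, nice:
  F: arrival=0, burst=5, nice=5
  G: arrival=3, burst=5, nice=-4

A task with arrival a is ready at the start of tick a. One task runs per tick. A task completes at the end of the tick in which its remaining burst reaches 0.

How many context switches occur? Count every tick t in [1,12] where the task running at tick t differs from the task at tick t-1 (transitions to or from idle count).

context switches = 3

t=0: ready={F} → run F
t=1: ready={F} → run F
t=2: ready={F} → run F
t=3: ready={F,G} → run G
t=4: ready={F,G} → run G
t=5: ready={F,G} → run G
t=6: ready={F,G} → run G
t=7: ready={F,G} → run G
t=8: ready={F} → run F
t=9: ready={F} → run F
t=10: (idle)
t=11: (idle)
t=12: (idle)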